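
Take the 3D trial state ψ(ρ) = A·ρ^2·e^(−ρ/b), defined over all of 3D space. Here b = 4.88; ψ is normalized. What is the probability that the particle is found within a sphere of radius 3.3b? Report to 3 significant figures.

P ≈ 0.489

P = ∫ |ψ|² 4πρ² dρ over ρ ≤ 3.3b.
Normalization gives A² = 1/(45·π·b^7/2).
Let u = ρ/b; then A², 4π and the length scale all cancel, so P = ∫_{0}^{3.3} u^6·e^(-2·u) du ÷ ∫_{0}^{∞} u^6·e^(-2·u) du.
An antiderivative of u^6·e^(-2·u) is -(4·u^6 + 12·u^5 + 30·u^4 + 60·u^3 + 90·u^2 + 90·u + 45)·e^(-2·u)/8; evaluating from 0 to 3.3 gives ≈ 2.7515, while the full integral is 45/8.
This evaluates to P = 0.4892.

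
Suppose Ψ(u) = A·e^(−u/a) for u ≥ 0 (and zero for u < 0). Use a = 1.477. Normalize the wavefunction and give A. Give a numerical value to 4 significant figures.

We need A² ∫|f|² du = 1, taking the integral from 0 to ∞.
Recall ∫₀^∞ u^m e^(−u/β) du = m!·β^(m+1), the integral (without the A² prefactor) comes out to a/2.
Hence A² = 1/[a/2].
Plugging in a = 1.477 yields A = 1.1637.

A ≈ 1.164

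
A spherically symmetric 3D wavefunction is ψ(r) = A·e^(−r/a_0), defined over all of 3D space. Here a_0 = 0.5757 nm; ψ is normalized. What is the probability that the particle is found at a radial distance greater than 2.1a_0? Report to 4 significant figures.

P = ∫ |ψ|² 4πr² dr over r > 2.1a_0.
A² is fixed by ∫₀^∞ 4πr²|ψ|² dr = 1, i.e. A² = (π·a_0^3)^(−1).
Substituting u = r/a_0, A², 4π and the length scale all cancel in the ratio: P = ∫_{2.1}^{∞} u^2·e^(-2·u) du / ∫_{0}^{∞} u^2·e^(-2·u) du.
Using ∫ u^2·e^(-2·u) du = -(2·u^2 + 2·u + 1)·e^(-2·u)/4, the numerator is 701·e^(-21/5)/200 and the denominator is 1/4.
This evaluates to P = 0.21024.

P ≈ 0.2102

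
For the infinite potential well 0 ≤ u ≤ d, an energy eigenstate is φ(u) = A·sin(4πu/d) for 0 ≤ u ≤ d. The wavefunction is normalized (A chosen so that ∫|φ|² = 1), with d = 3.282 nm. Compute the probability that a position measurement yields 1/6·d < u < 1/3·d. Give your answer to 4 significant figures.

P = ∫_{1/6·d}^{1/3·d} |φ(u)|² du.
The normalization integral ∫|φ|²du over the whole domain equals d/2·A², and A² cancels in the ratio.
Substituting t = u/d, A² and the length scale cancel in the ratio: P = ∫_{1/6}^{1/3} sin(4·π·t)^2 dt / ∫_{0}^{1} sin(4·π·t)^2 dt.
With ∫ sin(4·π·t)^2 dt = t/2 - sin(4·π·t)·cos(4·π·t)/(8·π) + C, the region integral is -√(3)/(16·π) + 1/12 and the full one is 1/2.
This works out to P = (-√(3)/8 + π/6)/π.

P ≈ 0.09775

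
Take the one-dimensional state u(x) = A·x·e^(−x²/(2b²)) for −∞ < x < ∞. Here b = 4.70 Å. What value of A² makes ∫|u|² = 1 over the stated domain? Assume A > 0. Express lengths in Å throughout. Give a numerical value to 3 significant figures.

The normalization condition is ∫|u|² dx = 1 from −∞ to ∞.
The integral (without the A² prefactor) comes out to √(π)·b^3/2.
Setting this equal to 1 gives A² = 1/(√(π)·b^3/2).
Substituting b = 4.70 gives A² = 0.01087, so A = 0.1043.

A^2 ≈ 0.0109 Å^(-3)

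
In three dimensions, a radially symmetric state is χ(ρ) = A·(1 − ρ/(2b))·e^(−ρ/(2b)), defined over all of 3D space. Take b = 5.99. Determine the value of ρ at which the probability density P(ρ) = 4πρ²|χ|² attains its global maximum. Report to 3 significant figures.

Differentiate P(ρ) = 4πρ²|χ|² with respect to ρ and set to zero.
This gives ρ = b·(√(5) + 3).
With b = 5.99, the most probable radial distance is 31.36.

ρ ≈ 31.4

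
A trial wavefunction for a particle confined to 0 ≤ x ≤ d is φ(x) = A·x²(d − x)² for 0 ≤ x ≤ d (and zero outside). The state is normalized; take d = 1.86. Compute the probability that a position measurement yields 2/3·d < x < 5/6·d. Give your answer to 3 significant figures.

P ≈ 0.136

P = ∫_{2/3·d}^{5/6·d} |φ(x)|² dx.
With A² fixed by ∫|φ|² = 1, i.e. A² = (d^9/630)^(−1), substitute and integrate.
In terms of u = x/d (A² and the length scale cancel between numerator and denominator), P = [∫_{2/3}^{5/6} u^4·(1 - u)^4 du] / [∫_{0}^{1} u^4·(1 - u)^4 du].
An antiderivative of u^4·(1 - u)^4 is u^5·(70·u^4 - 315·u^3 + 540·u^2 - 420·u + 126)/630; evaluating from 2/3 to 5/6 gives ≈ 0.00021571, while the full integral is 1/630.
This works out to P = 0.1359.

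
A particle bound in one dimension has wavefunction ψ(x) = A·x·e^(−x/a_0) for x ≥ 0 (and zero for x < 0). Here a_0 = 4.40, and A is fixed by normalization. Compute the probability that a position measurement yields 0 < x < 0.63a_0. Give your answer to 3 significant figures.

P ≈ 0.134

The probability is P = ∫ |ψ|² dx over [0, 0.63a_0].
With A² fixed by ∫|ψ|² = 1, i.e. A² = (a_0^3/4)^(−1), substitute and integrate.
Let u = x/a_0; then A² and the length scale cancel, so P = ∫_{0}^{0.63} u^2·e^(-2·u) du ÷ ∫_{0}^{∞} u^2·e^(-2·u) du.
An antiderivative of u^2·e^(-2·u) is -(2·u^2 + 2·u + 1)·e^(-2·u)/4; evaluating from 0 to 0.63 gives ≈ 0.033444, while the full integral is 1/4.
Evaluating gives P = 0.1338.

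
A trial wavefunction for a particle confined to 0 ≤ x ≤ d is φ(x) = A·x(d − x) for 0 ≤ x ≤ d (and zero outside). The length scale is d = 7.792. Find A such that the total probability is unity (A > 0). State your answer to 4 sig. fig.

A ≈ 0.03232

We need A² ∫|f|² dx = 1, taking the integral from 0 to d.
Expanding the polynomial and integrating term by term, the integral (without the A² prefactor) comes out to d^5/30.
Substituting d = 7.792 gives A² = 0.0010444, so A = 0.032318.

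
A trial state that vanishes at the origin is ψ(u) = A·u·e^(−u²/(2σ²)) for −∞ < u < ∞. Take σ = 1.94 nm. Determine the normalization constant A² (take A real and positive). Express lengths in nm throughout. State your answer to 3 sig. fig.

A^2 ≈ 0.155 nm^(-3)

Require ∫ |ψ|² du = 1 over the whole domain.
Carrying out the integral gives A² · √(π)·σ^3/2.
So A² = (√(π)·σ^3/2)^(−1).
Substituting σ = 1.94 gives A² = 0.1545, so A = 0.3931.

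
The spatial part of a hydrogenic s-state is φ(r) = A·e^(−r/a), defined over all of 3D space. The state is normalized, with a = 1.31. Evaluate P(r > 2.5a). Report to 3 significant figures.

With dV = 4πr²dr, the probability is ∫|φ|² dV over r > 2.5a.
Normalization gives A² = 1/(π·a^3).
In terms of u = r/a (A², 4π and the length scale all cancel between numerator and denominator), P = [∫_{2.5}^{∞} u^2·e^(-2·u) du] / [∫_{0}^{∞} u^2·e^(-2·u) du].
Using ∫ u^2·e^(-2·u) du = -(2·u^2 + 2·u + 1)·e^(-2·u)/4, the numerator is 37·e^(-5)/8 and the denominator is 1/4.
This evaluates to P = 0.1247.

P ≈ 0.125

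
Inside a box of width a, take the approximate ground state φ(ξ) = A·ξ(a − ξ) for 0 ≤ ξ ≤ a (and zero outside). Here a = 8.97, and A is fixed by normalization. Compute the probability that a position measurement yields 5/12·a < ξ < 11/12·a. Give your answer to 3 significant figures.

P = ∫_{5/12·a}^{11/12·a} |φ(ξ)|² dξ.
Since A² = 1/(a^5/30), this is the region integral divided by the full normalization integral.
In terms of u = ξ/a (A² and the length scale cancel between numerator and denominator), P = [∫_{5/12}^{11/12} u^2·(1 - u)^2 du] / [∫_{0}^{1} u^2·(1 - u)^2 du].
An antiderivative of u^2·(1 - u)^2 is u^3·(6·u^2 - 15·u + 10)/30; evaluating from 5/12 to 11/12 gives ≈ 0.021610, while the full integral is 1/30.
Taking the ratio, P = 4481/6912.

P ≈ 0.648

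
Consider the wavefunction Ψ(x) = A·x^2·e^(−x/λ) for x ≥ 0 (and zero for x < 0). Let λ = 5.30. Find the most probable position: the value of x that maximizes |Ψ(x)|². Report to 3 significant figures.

Differentiate |Ψ(x)|² with respect to x and set to zero.
Solving yields x = 2·λ.
With λ = 5.30, the most probable position is 10.60.

x ≈ 10.6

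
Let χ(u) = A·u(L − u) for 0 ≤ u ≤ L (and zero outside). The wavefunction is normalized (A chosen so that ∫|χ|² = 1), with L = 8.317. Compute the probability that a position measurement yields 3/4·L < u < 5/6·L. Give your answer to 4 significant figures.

The probability is P = ∫ |χ|² du over [3/4·L, 5/6·L].
The normalization integral ∫|χ|²du over the whole domain equals L^5/30·A², and A² cancels in the ratio.
Substituting t = u/L, A² and the length scale cancel in the ratio: P = ∫_{3/4}^{5/6} t^2·(1 - t)^2 dt / ∫_{0}^{1} t^2·(1 - t)^2 dt.
Using ∫ t^2·(1 - t)^2 dt = t^3·(6·t^2 - 15·t + 10)/30, the numerator is ≈ 0.00226739 and the denominator is 1/30.
The result is P = 0.068022.

P ≈ 0.06802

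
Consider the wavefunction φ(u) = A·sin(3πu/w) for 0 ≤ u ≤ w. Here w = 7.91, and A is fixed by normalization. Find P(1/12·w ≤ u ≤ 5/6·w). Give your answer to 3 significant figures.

P ≈ 0.803

|φ|² is the probability density, so P = ∫_{1/12·w}^{5/6·w} |φ|² du.
The normalization integral ∫|φ|²du over the whole domain equals w/2·A², and A² cancels in the ratio.
Substituting t = u/w, A² and the length scale cancel in the ratio: P = ∫_{1/12}^{5/6} sin(3·π·t)^2 dt / ∫_{0}^{1} sin(3·π·t)^2 dt.
With ∫ sin(3·π·t)^2 dt = t/2 - sin(6·π·t)/(12·π) + C, the region integral is 1/(12·π) + 3/8 and the full one is 1/2.
This works out to P = (2 + 9·π)/(12·π).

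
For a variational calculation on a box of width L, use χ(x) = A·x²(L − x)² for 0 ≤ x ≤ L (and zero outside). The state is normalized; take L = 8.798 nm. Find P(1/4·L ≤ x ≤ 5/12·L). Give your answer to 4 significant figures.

P ≈ 0.2534

|χ|² is the probability density, so P = ∫_{1/4·L}^{5/12·L} |χ|² dx.
Since A² = 1/(L^9/630), this is the region integral divided by the full normalization integral.
Substituting u = x/L, A² and the length scale cancel in the ratio: P = ∫_{1/4}^{5/12} u^4·(1 - u)^4 du / ∫_{0}^{1} u^4·(1 - u)^4 du.
An antiderivative of u^4·(1 - u)^4 is u^5·(70·u^4 - 315·u^3 + 540·u^2 - 420·u + 126)/630; evaluating from 1/4 to 5/12 gives ≈ 0.000402226, while the full integral is 1/630.
Evaluating gives P = 0.25340.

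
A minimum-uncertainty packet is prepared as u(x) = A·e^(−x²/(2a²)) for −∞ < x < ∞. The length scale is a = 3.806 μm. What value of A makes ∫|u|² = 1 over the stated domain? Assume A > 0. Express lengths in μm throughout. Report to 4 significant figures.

A ≈ 0.3850 μm^(-1/2)

Require ∫ |u|² dx = 1 over the whole domain.
With ∫_{−∞}^{∞} x^(2m) e^(−αx²) dx = (2m−1)!!·√π / (2^m α^(m+1/2)), the integral (without the A² prefactor) comes out to √(π)·a.
Setting this equal to 1 gives A² = 1/(√(π)·a).
Substituting a = 3.806 gives A² = 0.14824, so A = 0.38502.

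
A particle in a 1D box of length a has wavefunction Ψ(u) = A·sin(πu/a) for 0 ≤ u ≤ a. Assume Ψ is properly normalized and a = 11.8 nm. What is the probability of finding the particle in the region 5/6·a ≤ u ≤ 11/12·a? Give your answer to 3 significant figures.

|Ψ|² is the probability density, so P = ∫_{5/6·a}^{11/12·a} |Ψ|² du.
With A² fixed by ∫|Ψ|² = 1, i.e. A² = (a/2)^(−1), substitute and integrate.
In terms of t = u/a (A² and the length scale cancel between numerator and denominator), P = [∫_{5/6}^{11/12} sin(π·t)^2 dt] / [∫_{0}^{1} sin(π·t)^2 dt].
An antiderivative of sin(π·t)^2 is t/2 - sin(2·π·t)/(4·π); evaluating from 5/6 to 11/12 gives -√(3)/(8·π) + 1/(8·π) + 1/24, while the full integral is 1/2.
Taking the ratio, P = (-3·√(3) + 3 + π)/(12·π).

P ≈ 0.0251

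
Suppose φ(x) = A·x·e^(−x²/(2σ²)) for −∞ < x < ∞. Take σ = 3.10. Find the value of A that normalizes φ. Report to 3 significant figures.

Normalization requires ∫|φ|² dx = 1, integrated from −∞ to ∞.
Carrying out the integral gives A² · √(π)·σ^3/2.
Setting this equal to 1 gives A² = 1/(√(π)·σ^3/2).
Substituting σ = 3.10 gives A² = 0.03788, so A = 0.1946.

A ≈ 0.195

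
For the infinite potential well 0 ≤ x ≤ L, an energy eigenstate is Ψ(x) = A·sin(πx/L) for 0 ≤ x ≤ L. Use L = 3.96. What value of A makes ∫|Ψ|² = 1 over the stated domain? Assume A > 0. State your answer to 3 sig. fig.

A ≈ 0.711

Require ∫ |Ψ|² dx = 1 over the whole domain.
Carrying out the integral gives A² · L/2.
So A² = (L/2)^(−1).
Plugging in L = 3.96 yields A = 0.7107.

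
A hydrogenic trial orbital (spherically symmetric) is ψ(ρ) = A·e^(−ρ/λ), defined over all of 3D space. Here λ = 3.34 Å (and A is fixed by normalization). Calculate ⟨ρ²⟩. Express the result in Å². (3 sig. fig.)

The expectation value is the |ψ|²-weighted average of ρ^2: ∫ ρ^2|ψ|² 4πρ² dρ.
Using ∫₀^∞ ρⁿ e^(−αρ) dρ = n!/αⁿ⁺¹, the ratio of the moment integral to the normalization integral gives ⟨ρ²⟩ = 3·λ^2.
With λ = 3.34, ⟨ρ^2⟩ = 33.47.

⟨ρ^2⟩ ≈ 33.5 Å^2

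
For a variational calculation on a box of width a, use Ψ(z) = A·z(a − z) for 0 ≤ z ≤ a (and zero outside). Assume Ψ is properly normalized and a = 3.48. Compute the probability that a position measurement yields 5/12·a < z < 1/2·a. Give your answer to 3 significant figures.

P ≈ 0.153

|Ψ|² is the probability density, so P = ∫_{5/12·a}^{1/2·a} |Ψ|² dz.
Since A² = 1/(a^5/30), this is the region integral divided by the full normalization integral.
In terms of u = z/a (A² and the length scale cancel between numerator and denominator), P = [∫_{5/12}^{1/2} u^2·(1 - u)^2 du] / [∫_{0}^{1} u^2·(1 - u)^2 du].
With ∫ u^2·(1 - u)^2 du = u^3·(6·u^2 - 15·u + 10)/30 + C, the region integral is ≈ 0.0051127 and the full one is 1/30.
The result is P = 0.1534.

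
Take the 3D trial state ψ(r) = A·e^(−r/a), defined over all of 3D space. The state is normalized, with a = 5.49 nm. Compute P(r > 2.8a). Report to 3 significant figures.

P ≈ 0.0824

P = ∫ |ψ|² 4πr² dr over r > 2.8a.
The full normalization integral is A²·[π·a^3] = 1, fixing A².
In terms of u = r/a (A², 4π and the length scale all cancel between numerator and denominator), P = [∫_{2.8}^{∞} u^2·e^(-2·u) du] / [∫_{0}^{∞} u^2·e^(-2·u) du].
An antiderivative of u^2·e^(-2·u) is -(2·u^2 + 2·u + 1)·e^(-2·u)/4; evaluating from 2.8 to ∞ gives 557·e^(-28/5)/100, while the full integral is 1/4.
The region integral divided by the full integral gives P = 0.08239.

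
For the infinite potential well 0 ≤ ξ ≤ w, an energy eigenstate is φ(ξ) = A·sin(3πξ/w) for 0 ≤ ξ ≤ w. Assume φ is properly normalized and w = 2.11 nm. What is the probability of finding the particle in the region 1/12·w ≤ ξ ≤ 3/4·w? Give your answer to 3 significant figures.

P ≈ 0.667

|φ|² is the probability density, so P = ∫_{1/12·w}^{3/4·w} |φ|² dξ.
Since A² = 1/(w/2), this is the region integral divided by the full normalization integral.
In terms of u = ξ/w (A² and the length scale cancel between numerator and denominator), P = [∫_{1/12}^{3/4} sin(3·π·u)^2 du] / [∫_{0}^{1} sin(3·π·u)^2 du].
Using ∫ sin(3·π·u)^2 du = u/2 - sin(6·π·u)/(12·π), the numerator is 1/3 and the denominator is 1/2.
Evaluating gives P = 2/3.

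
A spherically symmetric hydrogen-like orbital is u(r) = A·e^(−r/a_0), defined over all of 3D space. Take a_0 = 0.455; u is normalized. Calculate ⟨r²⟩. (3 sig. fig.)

The expectation value is the |u|²-weighted average of r^2: ∫ r^2|u|² 4πr² dr.
The ratio of the moment integral to the normalization integral gives ⟨r²⟩ = 3·a_0^2.
With a_0 = 0.455, ⟨r^2⟩ = 0.6211.

⟨r^2⟩ ≈ 0.621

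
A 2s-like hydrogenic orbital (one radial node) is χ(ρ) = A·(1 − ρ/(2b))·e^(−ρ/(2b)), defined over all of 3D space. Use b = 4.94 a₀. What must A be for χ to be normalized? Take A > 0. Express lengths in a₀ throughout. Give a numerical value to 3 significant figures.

Require ∫ |χ|² 4πρ² dρ = 1 over the whole domain.
(Spherical symmetry: dV = 4πρ² dρ.)
∫|χ|² 4πρ² dρ = A²·(8·π·b^3).
With b = 4.94: A² = 0.0003300 and A = 0.01817.

A ≈ 0.0182 a₀^(-3/2)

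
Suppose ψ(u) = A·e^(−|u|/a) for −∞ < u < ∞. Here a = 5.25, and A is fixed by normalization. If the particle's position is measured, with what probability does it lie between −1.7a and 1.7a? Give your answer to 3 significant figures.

|ψ|² is the probability density, so P = ∫_{−1.7a}^{1.7a} |ψ|² du.
The normalization integral ∫|ψ|²du over the whole domain equals a·A², and A² cancels in the ratio.
By symmetry take twice the u ≥ 0 contribution in numerator and denominator; the 2's cancel. In terms of t = u/a (A² and the length scale cancel between numerator and denominator), P = [∫_{0}^{1.7} e^(-2·t) dt] / [∫_{0}^{∞} e^(-2·t) dt].
With ∫ e^(-2·t) dt = -e^(-2·t)/2 + C, the region integral is 1/2 - e^(-17/5)/2 and the full one is 1/2.
Taking the ratio, P = 0.9666.

P ≈ 0.967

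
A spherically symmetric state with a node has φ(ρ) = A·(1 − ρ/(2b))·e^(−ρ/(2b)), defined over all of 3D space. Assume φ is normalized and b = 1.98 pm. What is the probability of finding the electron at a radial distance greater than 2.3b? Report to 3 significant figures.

P ≈ 0.947

P = ∫ |φ|² 4πρ² dρ over ρ > 2.3b.
Normalization gives A² = 1/(8·π·b^3).
In terms of u = ρ/b (A², 4π and the length scale all cancel between numerator and denominator), P = [∫_{2.3}^{∞} u^2·(1 - u/2)^2·e^(-u) du] / [∫_{0}^{∞} u^2·(1 - u/2)^2·e^(-u) du].
An antiderivative of u^2·(1 - u/2)^2·e^(-u) is -(u^4/4 + u^2 + 2·u + 2)·e^(-u); evaluating from 2.3 to ∞ gives ≈ 1.8935, while the full integral is 2.
Taking the ratio yields P = 0.9467.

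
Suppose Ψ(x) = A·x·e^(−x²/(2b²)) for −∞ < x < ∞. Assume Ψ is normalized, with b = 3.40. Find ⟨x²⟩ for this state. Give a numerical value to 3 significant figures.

By definition ⟨x²⟩ = ∫ x^2 |Ψ(x)|² dx.
Since the A² factors cancel between numerator and denominator, ⟨x²⟩ = 3·b^2/2.
With b = 3.40, ⟨x^2⟩ = 17.34.

⟨x^2⟩ ≈ 17.3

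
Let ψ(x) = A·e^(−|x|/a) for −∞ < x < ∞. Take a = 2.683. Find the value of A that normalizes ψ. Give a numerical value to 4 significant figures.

We need A² ∫|f|² dx = 1, taking the integral from −∞ to ∞.
The integral (without the A² prefactor) comes out to a.
So A² = (a)^(−1).
Plugging in a = 2.683 yields A = 0.61051.

A ≈ 0.6105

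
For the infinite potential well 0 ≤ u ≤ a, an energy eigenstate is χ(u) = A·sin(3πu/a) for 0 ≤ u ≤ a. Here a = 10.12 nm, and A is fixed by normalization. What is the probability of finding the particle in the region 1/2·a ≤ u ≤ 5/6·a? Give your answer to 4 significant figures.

|χ|² is the probability density, so P = ∫_{1/2·a}^{5/6·a} |χ|² du.
The normalization integral ∫|χ|²du over the whole domain equals a/2·A², and A² cancels in the ratio.
Let t = u/a; then A² and the length scale cancel, so P = ∫_{1/2}^{5/6} sin(3·π·t)^2 dt ÷ ∫_{0}^{1} sin(3·π·t)^2 dt.
With ∫ sin(3·π·t)^2 dt = t/2 - sin(6·π·t)/(12·π) + C, the region integral is 1/6 and the full one is 1/2.
Taking the ratio, P = 1/3.

P ≈ 0.3333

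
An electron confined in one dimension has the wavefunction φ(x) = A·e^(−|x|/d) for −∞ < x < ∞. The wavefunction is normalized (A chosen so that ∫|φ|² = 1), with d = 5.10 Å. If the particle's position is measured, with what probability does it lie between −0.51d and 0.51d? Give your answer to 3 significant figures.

P ≈ 0.639

|φ|² is the probability density, so P = ∫_{−0.51d}^{0.51d} |φ|² dx.
With A² fixed by ∫|φ|² = 1, i.e. A² = (d)^(−1), substitute and integrate.
Both integrals are even about x = 0, so only the x ≥ 0 halves are needed (the factors of 2 cancel). Let u = x/d; then A² and the length scale cancel, so P = ∫_{0}^{0.51} e^(-2·u) du ÷ ∫_{0}^{∞} e^(-2·u) du.
With ∫ e^(-2·u) du = -e^(-2·u)/2 + C, the region integral is 1/2 - e^(-51/50)/2 and the full one is 1/2.
Taking the ratio, P = 0.6394.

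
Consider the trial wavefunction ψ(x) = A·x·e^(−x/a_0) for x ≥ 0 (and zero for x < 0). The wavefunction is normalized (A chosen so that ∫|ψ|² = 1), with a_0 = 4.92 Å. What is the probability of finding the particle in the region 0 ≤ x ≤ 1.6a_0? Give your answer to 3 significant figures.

P = ∫_{0}^{1.6a_0} |ψ(x)|² dx.
The normalization integral ∫|ψ|²dx over the whole domain equals a_0^3/4·A², and A² cancels in the ratio.
Let u = x/a_0; then A² and the length scale cancel, so P = ∫_{0}^{1.6} u^2·e^(-2·u) du ÷ ∫_{0}^{∞} u^2·e^(-2·u) du.
Using ∫ u^2·e^(-2·u) du = -(2·u^2 + 2·u + 1)·e^(-2·u)/4, the numerator is 1/4 - 233·e^(-16/5)/100 and the denominator is 1/4.
Evaluating gives P = 0.6201.

P ≈ 0.620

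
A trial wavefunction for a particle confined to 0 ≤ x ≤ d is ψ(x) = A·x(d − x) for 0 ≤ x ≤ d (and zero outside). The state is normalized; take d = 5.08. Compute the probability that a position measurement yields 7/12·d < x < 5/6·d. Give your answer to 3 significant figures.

P ≈ 0.311

The probability is P = ∫ |ψ|² dx over [7/12·d, 5/6·d].
The normalization integral ∫|ψ|²dx over the whole domain equals d^5/30·A², and A² cancels in the ratio.
Substituting u = x/d, A² and the length scale cancel in the ratio: P = ∫_{7/12}^{5/6} u^2·(1 - u)^2 du / ∫_{0}^{1} u^2·(1 - u)^2 du.
An antiderivative of u^2·(1 - u)^2 is u^3·(6·u^2 - 15·u + 10)/30; evaluating from 7/12 to 5/6 gives ≈ 0.010371, while the full integral is 1/30.
The result is P = 0.3111.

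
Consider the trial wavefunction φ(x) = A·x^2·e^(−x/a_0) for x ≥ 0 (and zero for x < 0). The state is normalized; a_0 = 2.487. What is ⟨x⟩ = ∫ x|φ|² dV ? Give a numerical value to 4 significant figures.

The expectation value is the |φ|²-weighted average of x: ∫ x|φ|² dx.
Using ∫₀^∞ xⁿ e^(−αx) dx = n!/αⁿ⁺¹, since the A² factors cancel between numerator and denominator, ⟨x⟩ = 5·a_0/2.
Putting a_0 = 2.487 gives 6.2175.

⟨x⟩ ≈ 6.218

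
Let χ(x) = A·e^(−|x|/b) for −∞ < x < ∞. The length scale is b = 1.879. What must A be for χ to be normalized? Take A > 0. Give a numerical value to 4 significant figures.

A ≈ 0.7295

Normalization requires ∫|χ|² dx = 1, integrated from −∞ to ∞.
Using ∫₀^∞ xⁿ e^(−αx) dx = n!/αⁿ⁺¹, with χ = A·e^(−|x|/b), the integral evaluates to A²·[b].
Setting this equal to 1 gives A² = 1/(b).
Substituting b = 1.879 gives A² = 0.53220, so A = 0.72952.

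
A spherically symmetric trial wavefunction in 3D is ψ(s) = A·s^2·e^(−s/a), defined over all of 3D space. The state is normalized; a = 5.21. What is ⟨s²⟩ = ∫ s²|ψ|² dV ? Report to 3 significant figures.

By definition ⟨s²⟩ = ∫ s^2 |ψ(s)|² 4πs² ds.
Recall ∫₀^∞ s^m e^(−s/β) ds = m!·β^(m+1), evaluating both integrals, ⟨s²⟩ = 14·a^2.
With a = 5.21, ⟨s^2⟩ = 380.0.

⟨s^2⟩ ≈ 380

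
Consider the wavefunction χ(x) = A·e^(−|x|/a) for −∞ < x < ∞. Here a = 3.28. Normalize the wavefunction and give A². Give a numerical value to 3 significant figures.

The normalization condition is ∫|χ|² dx = 1 from −∞ to ∞.
Recall ∫₀^∞ x^m e^(−x/β) dx = m!·β^(m+1), the integral (without the A² prefactor) comes out to a.
Setting this equal to 1 gives A² = 1/(a).
Substituting a = 3.28 gives A² = 0.3049, so A = 0.5522.

A^2 ≈ 0.305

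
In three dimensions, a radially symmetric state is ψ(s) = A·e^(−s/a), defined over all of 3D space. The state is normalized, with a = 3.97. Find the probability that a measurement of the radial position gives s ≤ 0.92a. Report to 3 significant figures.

P ≈ 0.280

With dV = 4πs²ds, the probability is ∫|ψ|² dV over s ≤ 0.92a.
The full normalization integral is A²·[π·a^3] = 1, fixing A².
Substituting u = s/a, A², 4π and the length scale all cancel in the ratio: P = ∫_{0}^{0.92} u^2·e^(-2·u) du / ∫_{0}^{∞} u^2·e^(-2·u) du.
Using ∫ u^2·e^(-2·u) du = -(2·u^2 + 2·u + 1)·e^(-2·u)/4, the numerator is 1/4 - 2833·e^(-46/25)/2500 and the denominator is 1/4.
This evaluates to P = 0.2801.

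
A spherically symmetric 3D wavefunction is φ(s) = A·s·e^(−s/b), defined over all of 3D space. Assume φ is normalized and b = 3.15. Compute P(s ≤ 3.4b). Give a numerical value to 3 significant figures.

P = ∫ |φ|² 4πs² ds over s ≤ 3.4b.
A² is fixed by ∫₀^∞ 4πs²|φ|² ds = 1, i.e. A² = (3·π·b^5)^(−1).
Let u = s/b; then A², 4π and the length scale all cancel, so P = ∫_{0}^{3.4} u^4·e^(-2·u) du ÷ ∫_{0}^{∞} u^4·e^(-2·u) du.
Using ∫ u^4·e^(-2·u) du = -(u^4/2 + u^3 + 3·u^2/2 + 3·u/2 + 3/4)·e^(-2·u), the numerator is ≈ 0.60598 and the denominator is 3/4.
This evaluates to P = 0.8080.

P ≈ 0.808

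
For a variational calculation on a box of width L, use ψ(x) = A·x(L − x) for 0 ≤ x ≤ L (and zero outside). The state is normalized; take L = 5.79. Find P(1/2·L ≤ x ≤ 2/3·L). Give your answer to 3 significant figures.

P ≈ 0.290

The probability is P = ∫ |ψ|² dx over [1/2·L, 2/3·L].
Since A² = 1/(L^5/30), this is the region integral divided by the full normalization integral.
Substituting u = x/L, A² and the length scale cancel in the ratio: P = ∫_{1/2}^{2/3} u^2·(1 - u)^2 du / ∫_{0}^{1} u^2·(1 - u)^2 du.
Using ∫ u^2·(1 - u)^2 du = u^3·(6·u^2 - 15·u + 10)/30, the numerator is 47/4860 and the denominator is 1/30.
Evaluating gives P = 47/162.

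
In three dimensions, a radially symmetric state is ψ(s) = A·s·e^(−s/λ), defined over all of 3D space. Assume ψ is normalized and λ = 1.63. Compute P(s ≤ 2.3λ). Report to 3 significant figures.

Integrate the radial probability density 4πs²|ψ|² over s ≤ 2.3λ.
Normalization gives A² = 1/(3·π·λ^5).
In terms of u = s/λ (A², 4π and the length scale all cancel between numerator and denominator), P = [∫_{0}^{2.3} u^4·e^(-2·u) du] / [∫_{0}^{∞} u^4·e^(-2·u) du].
With ∫ u^4·e^(-2·u) du = -(u^4/2 + u^3 + 3·u^2/2 + 3·u/2 + 3/4)·e^(-2·u) + C, the region integral is ≈ 0.36507 and the full one is 3/4.
The region integral divided by the full integral gives P = 0.4868.

P ≈ 0.487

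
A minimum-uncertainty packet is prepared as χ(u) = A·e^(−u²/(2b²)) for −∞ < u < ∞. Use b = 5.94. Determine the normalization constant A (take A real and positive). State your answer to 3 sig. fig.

A ≈ 0.308

The normalization condition is ∫|χ|² du = 1 from −∞ to ∞.
The integral (without the A² prefactor) comes out to √(π)·b.
With b = 5.94: A² = 0.09498 and A = 0.3082.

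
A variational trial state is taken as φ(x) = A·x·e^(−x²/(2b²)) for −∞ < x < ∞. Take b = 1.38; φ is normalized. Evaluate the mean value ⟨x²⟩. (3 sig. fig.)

⟨x^2⟩ ≈ 2.86

By definition ⟨x²⟩ = ∫ x^2 |φ(x)|² dx.
Differentiating ∫e^(−αx²) dx = √(π/α) under α to get the higher moments, since the A² factors cancel between numerator and denominator, ⟨x²⟩ = 3·b^2/2.
Putting b = 1.38 gives 2.857.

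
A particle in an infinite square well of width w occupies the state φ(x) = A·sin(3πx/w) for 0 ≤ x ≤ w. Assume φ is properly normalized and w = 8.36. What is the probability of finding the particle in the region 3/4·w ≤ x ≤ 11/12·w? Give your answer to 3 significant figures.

P ≈ 0.273

|φ|² is the probability density, so P = ∫_{3/4·w}^{11/12·w} |φ|² dx.
The normalization integral ∫|φ|²dx over the whole domain equals w/2·A², and A² cancels in the ratio.
Substituting u = x/w, A² and the length scale cancel in the ratio: P = ∫_{3/4}^{11/12} sin(3·π·u)^2 du / ∫_{0}^{1} sin(3·π·u)^2 du.
Using ∫ sin(3·π·u)^2 du = u/2 - sin(6·π·u)/(12·π), the numerator is 1/(6·π) + 1/12 and the denominator is 1/2.
Evaluating gives P = (2 + π)/(6·π).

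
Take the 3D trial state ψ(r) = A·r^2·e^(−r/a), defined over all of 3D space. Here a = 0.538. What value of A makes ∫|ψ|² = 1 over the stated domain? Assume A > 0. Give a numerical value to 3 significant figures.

The normalization condition is ∫|ψ|² 4πr² dr = 1 from 0 to ∞.
The angular integral contributes 4π, leaving ∫₀^∞ r²|ψ|² dr.
With ψ = A·r^2·e^(−r/a), the integral evaluates to A²·[45·π·a^7/2].
Setting this equal to 1 gives A² = 1/(45·π·a^7/2).
Substituting a = 0.538 gives A² = 1.084, so A = 1.041.

A ≈ 1.04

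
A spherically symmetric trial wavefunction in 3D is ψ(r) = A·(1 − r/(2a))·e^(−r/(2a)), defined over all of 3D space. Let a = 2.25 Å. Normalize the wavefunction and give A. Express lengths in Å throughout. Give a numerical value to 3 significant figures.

A ≈ 0.0591 Å^(-3/2)

Require ∫ |ψ|² 4πr² dr = 1 over the whole domain.
In 3D with spherical symmetry the volume element is 4πr² dr.
∫|ψ|² 4πr² dr = A²·(8·π·a^3).
Hence A² = 1/[8·π·a^3].
With a = 2.25: A² = 0.003493 and A = 0.05910.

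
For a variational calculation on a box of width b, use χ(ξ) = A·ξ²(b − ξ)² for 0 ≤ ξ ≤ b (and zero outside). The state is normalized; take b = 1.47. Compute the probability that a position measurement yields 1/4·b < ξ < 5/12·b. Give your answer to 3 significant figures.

The probability is P = ∫ |χ|² dξ over [1/4·b, 5/12·b].
With A² fixed by ∫|χ|² = 1, i.e. A² = (b^9/630)^(−1), substitute and integrate.
Substituting u = ξ/b, A² and the length scale cancel in the ratio: P = ∫_{1/4}^{5/12} u^4·(1 - u)^4 du / ∫_{0}^{1} u^4·(1 - u)^4 du.
An antiderivative of u^4·(1 - u)^4 is u^5·(70·u^4 - 315·u^3 + 540·u^2 - 420·u + 126)/630; evaluating from 1/4 to 5/12 gives ≈ 0.00040223, while the full integral is 1/630.
This works out to P = 0.2534.

P ≈ 0.253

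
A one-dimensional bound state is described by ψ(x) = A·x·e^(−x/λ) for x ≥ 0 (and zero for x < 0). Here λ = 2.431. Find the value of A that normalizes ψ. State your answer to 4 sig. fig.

A ≈ 0.5277

The normalization condition is ∫|ψ|² dx = 1 from 0 to ∞.
Carrying out the integral gives A² · λ^3/4.
Setting this equal to 1 gives A² = 1/(λ^3/4).
Substituting λ = 2.431 gives A² = 0.27842, so A = 0.52766.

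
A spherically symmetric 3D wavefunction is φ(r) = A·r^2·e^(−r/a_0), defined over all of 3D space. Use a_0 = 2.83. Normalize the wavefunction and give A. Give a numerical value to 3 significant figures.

A ≈ 0.00312

Require ∫ |φ|² 4πr² dr = 1 over the whole domain.
The angular integral contributes 4π, leaving ∫₀^∞ r²|φ|² dr.
The integral (without the A² prefactor) comes out to 45·π·a_0^7/2.
Setting this equal to 1 gives A² = 1/(45·π·a_0^7/2).
Substituting a_0 = 2.83 gives A² = 0.000009731, so A = 0.003119.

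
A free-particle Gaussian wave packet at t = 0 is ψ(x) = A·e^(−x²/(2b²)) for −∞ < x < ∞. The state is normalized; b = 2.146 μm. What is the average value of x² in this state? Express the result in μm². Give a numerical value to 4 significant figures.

By definition ⟨x²⟩ = ∫ x^2 |ψ(x)|² dx.
Differentiating ∫e^(−αx²) dx = √(π/α) under α to get the higher moments, evaluating both integrals, ⟨x²⟩ = b^2/2.
Putting b = 2.146 gives 2.3027.

⟨x^2⟩ ≈ 2.303 μm^2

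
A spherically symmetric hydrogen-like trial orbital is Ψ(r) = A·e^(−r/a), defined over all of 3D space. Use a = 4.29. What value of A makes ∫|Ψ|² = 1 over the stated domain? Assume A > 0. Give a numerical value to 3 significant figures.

Require ∫ |Ψ|² 4πr² dr = 1 over the whole domain.
Using ∫₀^∞ rⁿ e^(−αr) dr = n!/αⁿ⁺¹, with Ψ = A·e^(−r/a), the integral evaluates to A²·[π·a^3].
Setting this equal to 1 gives A² = 1/(π·a^3).
Substituting a = 4.29 gives A² = 0.004032, so A = 0.06349.

A ≈ 0.0635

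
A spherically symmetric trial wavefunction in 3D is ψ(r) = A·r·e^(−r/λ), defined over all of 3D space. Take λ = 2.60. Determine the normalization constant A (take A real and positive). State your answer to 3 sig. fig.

A ≈ 0.0299

We need A² ∫|f|² 4πr² dr = 1, taking the integral from 0 to ∞.
The angular integral contributes 4π, leaving ∫₀^∞ r²|ψ|² dr.
∫|ψ|² 4πr² dr = A²·(3·π·λ^5).
So A² = (3·π·λ^5)^(−1).
Substituting λ = 2.60 gives A² = 0.0008930, so A = 0.02988.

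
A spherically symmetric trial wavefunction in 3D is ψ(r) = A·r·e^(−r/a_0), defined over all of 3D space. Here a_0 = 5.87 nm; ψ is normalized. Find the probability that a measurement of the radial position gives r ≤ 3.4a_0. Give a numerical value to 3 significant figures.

P ≈ 0.808

Integrate the radial probability density 4πr²|ψ|² over r ≤ 3.4a_0.
Normalization gives A² = 1/(3·π·a_0^5).
Substituting u = r/a_0, A², 4π and the length scale all cancel in the ratio: P = ∫_{0}^{3.4} u^4·e^(-2·u) du / ∫_{0}^{∞} u^4·e^(-2·u) du.
Using ∫ u^4·e^(-2·u) du = -(u^4/2 + u^3 + 3·u^2/2 + 3·u/2 + 3/4)·e^(-2·u), the numerator is ≈ 0.60598 and the denominator is 3/4.
Taking the ratio yields P = 0.8080.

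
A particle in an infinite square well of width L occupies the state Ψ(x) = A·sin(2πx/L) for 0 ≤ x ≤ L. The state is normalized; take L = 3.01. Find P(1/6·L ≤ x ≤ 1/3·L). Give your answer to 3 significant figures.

P ≈ 0.304

P = ∫_{1/6·L}^{1/3·L} |Ψ(x)|² dx.
The normalization integral ∫|Ψ|²dx over the whole domain equals L/2·A², and A² cancels in the ratio.
Let u = x/L; then A² and the length scale cancel, so P = ∫_{1/6}^{1/3} sin(2·π·u)^2 du ÷ ∫_{0}^{1} sin(2·π·u)^2 du.
Using ∫ sin(2·π·u)^2 du = u/2 - sin(4·π·u)/(8·π), the numerator is √(3)/(8·π) + 1/12 and the denominator is 1/2.
The result is P = (√(3)/4 + π/6)/π.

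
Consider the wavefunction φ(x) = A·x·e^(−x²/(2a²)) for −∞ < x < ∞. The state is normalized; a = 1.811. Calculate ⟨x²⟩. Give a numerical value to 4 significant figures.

⟨x^2⟩ ≈ 4.920

By definition ⟨x²⟩ = ∫ x^2 |φ(x)|² dx.
Using the Gaussian integral ∫_{−∞}^{∞} e^(−αx²) dx = √(π/α), evaluating both integrals, ⟨x²⟩ = 3·a^2/2.
Putting a = 1.811 gives 4.9196.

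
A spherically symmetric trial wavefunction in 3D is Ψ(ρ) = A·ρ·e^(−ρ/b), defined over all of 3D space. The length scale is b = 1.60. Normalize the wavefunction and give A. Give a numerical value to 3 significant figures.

A ≈ 0.101

The normalization condition is ∫|Ψ|² 4πρ² dρ = 1 from 0 to ∞.
Using ∫₀^∞ ρⁿ e^(−αρ) dρ = n!/αⁿ⁺¹, ∫|Ψ|² 4πρ² dρ = A²·(3·π·b^5).
So A² = (3·π·b^5)^(−1).
Plugging in b = 1.60 yields A = 0.1006.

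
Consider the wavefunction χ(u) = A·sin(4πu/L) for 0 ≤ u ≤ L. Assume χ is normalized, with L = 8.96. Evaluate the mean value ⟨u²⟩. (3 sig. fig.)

⟨u^2⟩ ≈ 26.5

The expectation value is the |χ|²-weighted average of u^2: ∫ u^2|χ|² du.
Evaluating both integrals, ⟨u²⟩ = -L^2/(32·π^2) + L^2/3.
With L = 8.96, ⟨u^2⟩ = 26.51.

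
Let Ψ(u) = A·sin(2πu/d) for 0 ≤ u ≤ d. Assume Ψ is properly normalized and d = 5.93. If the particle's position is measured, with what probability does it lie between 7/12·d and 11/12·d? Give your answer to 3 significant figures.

P ≈ 0.471

P = ∫_{7/12·d}^{11/12·d} |Ψ(u)|² du.
With A² fixed by ∫|Ψ|² = 1, i.e. A² = (d/2)^(−1), substitute and integrate.
Let t = u/d; then A² and the length scale cancel, so P = ∫_{7/12}^{11/12} sin(2·π·t)^2 dt ÷ ∫_{0}^{1} sin(2·π·t)^2 dt.
With ∫ sin(2·π·t)^2 dt = t/2 - sin(4·π·t)/(8·π) + C, the region integral is √(3)/(8·π) + 1/6 and the full one is 1/2.
Evaluating gives P = (√(3)/4 + π/3)/π.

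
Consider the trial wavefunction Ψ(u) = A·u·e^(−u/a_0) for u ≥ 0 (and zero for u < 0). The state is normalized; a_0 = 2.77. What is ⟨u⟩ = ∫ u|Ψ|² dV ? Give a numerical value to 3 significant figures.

By definition ⟨u⟩ = ∫ u |Ψ(u)|² du.
Evaluating both integrals, ⟨u⟩ = 3·a_0/2.
Putting a_0 = 2.77 gives 4.155.

⟨u⟩ ≈ 4.16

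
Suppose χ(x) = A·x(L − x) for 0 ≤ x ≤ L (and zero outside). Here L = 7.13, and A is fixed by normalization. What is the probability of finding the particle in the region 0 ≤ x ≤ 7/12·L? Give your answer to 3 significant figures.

P = ∫_{0}^{7/12·L} |χ(x)|² dx.
The normalization integral ∫|χ|²dx over the whole domain equals L^5/30·A², and A² cancels in the ratio.
In terms of u = x/L (A² and the length scale cancel between numerator and denominator), P = [∫_{0}^{7/12} u^2·(1 - u)^2 du] / [∫_{0}^{1} u^2·(1 - u)^2 du].
Using ∫ u^2·(1 - u)^2 du = u^3·(6·u^2 - 15·u + 10)/30, the numerator is ≈ 0.021779 and the denominator is 1/30.
Evaluating gives P = 0.6534.

P ≈ 0.653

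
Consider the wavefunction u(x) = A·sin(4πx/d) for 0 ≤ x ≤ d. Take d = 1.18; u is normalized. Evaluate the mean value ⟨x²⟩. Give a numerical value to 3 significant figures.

By definition ⟨x²⟩ = ∫ x^2 |u(x)|² dx.
Since the A² factors cancel between numerator and denominator, ⟨x²⟩ = -d^2/(32·π^2) + d^2/3.
With d = 1.18, ⟨x^2⟩ = 0.4597.

⟨x^2⟩ ≈ 0.460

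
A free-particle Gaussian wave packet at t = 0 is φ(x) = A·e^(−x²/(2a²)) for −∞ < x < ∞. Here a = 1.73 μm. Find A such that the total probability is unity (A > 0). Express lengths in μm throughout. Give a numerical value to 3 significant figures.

Require ∫ |φ|² dx = 1 over the whole domain.
Differentiating ∫e^(−αx²) dx = √(π/α) under α to get the higher moments, the integral (without the A² prefactor) comes out to √(π)·a.
So A² = (√(π)·a)^(−1).
Substituting a = 1.73 gives A² = 0.3261, so A = 0.5711.

A ≈ 0.571 μm^(-1/2)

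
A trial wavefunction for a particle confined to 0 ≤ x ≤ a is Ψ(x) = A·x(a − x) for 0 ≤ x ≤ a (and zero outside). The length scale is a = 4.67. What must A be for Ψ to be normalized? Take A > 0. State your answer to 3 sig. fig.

A ≈ 0.116

Normalization requires ∫|Ψ|² dx = 1, integrated from 0 to a.
Expanding the polynomial and integrating term by term, carrying out the integral gives A² · a^5/30.
Hence A² = 1/[a^5/30].
With a = 4.67: A² = 0.01351 and A = 0.1162.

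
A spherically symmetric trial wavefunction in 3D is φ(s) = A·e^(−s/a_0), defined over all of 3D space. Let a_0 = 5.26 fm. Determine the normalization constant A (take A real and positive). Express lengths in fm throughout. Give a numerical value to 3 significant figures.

Normalization requires ∫|φ|² 4πs² ds = 1, integrated from 0 to ∞.
The angular integral contributes 4π, leaving ∫₀^∞ s²|φ|² ds.
The integral (without the A² prefactor) comes out to π·a_0^3.
So A² = (π·a_0^3)^(−1).
Plugging in a_0 = 5.26 yields A = 0.04677.

A ≈ 0.0468 fm^(-3/2)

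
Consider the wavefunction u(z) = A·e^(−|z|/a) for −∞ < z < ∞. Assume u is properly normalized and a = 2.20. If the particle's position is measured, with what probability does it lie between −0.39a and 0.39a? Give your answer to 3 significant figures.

P ≈ 0.542

P = ∫_{−0.39a}^{0.39a} |u(z)|² dz.
Since A² = 1/(a), this is the region integral divided by the full normalization integral.
Both integrals are even about z = 0, so only the z ≥ 0 halves are needed (the factors of 2 cancel). In terms of t = z/a (A² and the length scale cancel between numerator and denominator), P = [∫_{0}^{0.39} e^(-2·t) dt] / [∫_{0}^{∞} e^(-2·t) dt].
Using ∫ e^(-2·t) dt = -e^(-2·t)/2, the numerator is 1/2 - e^(-39/50)/2 and the denominator is 1/2.
Evaluating gives P = 0.5416.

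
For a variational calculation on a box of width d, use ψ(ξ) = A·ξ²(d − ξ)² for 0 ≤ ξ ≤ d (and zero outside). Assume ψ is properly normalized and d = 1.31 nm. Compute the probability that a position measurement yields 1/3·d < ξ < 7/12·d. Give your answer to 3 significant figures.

The probability is P = ∫ |ψ|² dξ over [1/3·d, 7/12·d].
The normalization integral ∫|ψ|²dξ over the whole domain equals d^9/630·A², and A² cancels in the ratio.
In terms of u = ξ/d (A² and the length scale cancel between numerator and denominator), P = [∫_{1/3}^{7/12} u^4·(1 - u)^4 du] / [∫_{0}^{1} u^4·(1 - u)^4 du].
An antiderivative of u^4·(1 - u)^4 is u^5·(70·u^4 - 315·u^3 + 540·u^2 - 420·u + 126)/630; evaluating from 1/3 to 7/12 gives ≈ 0.00087750, while the full integral is 1/630.
The result is P = 0.5528.

P ≈ 0.553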